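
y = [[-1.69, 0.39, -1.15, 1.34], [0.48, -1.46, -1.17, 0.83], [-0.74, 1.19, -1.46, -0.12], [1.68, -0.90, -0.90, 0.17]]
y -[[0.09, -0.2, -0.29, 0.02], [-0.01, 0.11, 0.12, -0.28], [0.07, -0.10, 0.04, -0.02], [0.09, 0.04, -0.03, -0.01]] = [[-1.78, 0.59, -0.86, 1.32], [0.49, -1.57, -1.29, 1.11], [-0.81, 1.29, -1.50, -0.10], [1.59, -0.94, -0.87, 0.18]]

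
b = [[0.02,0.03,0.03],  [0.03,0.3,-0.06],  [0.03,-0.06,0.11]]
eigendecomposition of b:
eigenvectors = [[-0.92, 0.38, -0.07],  [0.16, 0.22, -0.96],  [0.35, 0.90, 0.27]]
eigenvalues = [0.0, 0.11, 0.32]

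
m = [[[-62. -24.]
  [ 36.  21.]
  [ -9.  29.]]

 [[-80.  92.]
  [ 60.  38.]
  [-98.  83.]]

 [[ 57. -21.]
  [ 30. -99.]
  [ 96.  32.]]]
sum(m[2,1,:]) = -69.0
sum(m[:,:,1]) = 151.0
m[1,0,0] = -80.0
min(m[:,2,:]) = -98.0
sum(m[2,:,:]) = 95.0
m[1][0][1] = 92.0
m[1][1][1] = 38.0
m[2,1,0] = 30.0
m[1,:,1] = [92.0, 38.0, 83.0]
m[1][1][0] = 60.0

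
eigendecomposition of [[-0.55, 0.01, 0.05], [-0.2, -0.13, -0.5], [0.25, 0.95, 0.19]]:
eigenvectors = [[(0.94+0j), -0.03+0.03j, -0.03-0.03j],[(0.03+0j), (0.14-0.58j), 0.14+0.58j],[-0.35+0.00j, -0.80+0.00j, (-0.8-0j)]]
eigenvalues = [(-0.57+0j), (0.04+0.67j), (0.04-0.67j)]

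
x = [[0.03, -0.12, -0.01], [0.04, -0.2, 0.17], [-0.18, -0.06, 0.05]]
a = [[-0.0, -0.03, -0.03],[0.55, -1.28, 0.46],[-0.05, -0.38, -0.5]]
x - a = [[0.03, -0.09, 0.02],[-0.51, 1.08, -0.29],[-0.13, 0.32, 0.55]]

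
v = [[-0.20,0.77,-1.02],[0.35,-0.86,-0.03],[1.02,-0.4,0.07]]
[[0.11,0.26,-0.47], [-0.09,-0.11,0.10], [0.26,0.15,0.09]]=v @[[0.35, 0.25, 0.01], [0.25, 0.23, -0.13], [0.01, -0.13, 0.36]]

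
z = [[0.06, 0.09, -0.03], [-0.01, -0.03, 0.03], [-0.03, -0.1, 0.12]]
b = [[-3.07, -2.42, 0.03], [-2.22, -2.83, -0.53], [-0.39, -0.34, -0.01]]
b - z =[[-3.13, -2.51, 0.06],[-2.21, -2.80, -0.56],[-0.36, -0.24, -0.13]]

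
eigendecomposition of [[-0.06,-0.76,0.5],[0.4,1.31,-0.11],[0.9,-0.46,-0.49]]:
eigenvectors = [[(0.41+0j), (-0.67+0j), -0.67-0.00j], [-0.12+0.00j, 0.42+0.11j, (0.42-0.11j)], [-0.91+0.00j, -0.59+0.01j, (-0.59-0.01j)]]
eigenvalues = [(-0.95+0j), (0.86+0.12j), (0.86-0.12j)]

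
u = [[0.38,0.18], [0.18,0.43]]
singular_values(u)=[0.59, 0.22]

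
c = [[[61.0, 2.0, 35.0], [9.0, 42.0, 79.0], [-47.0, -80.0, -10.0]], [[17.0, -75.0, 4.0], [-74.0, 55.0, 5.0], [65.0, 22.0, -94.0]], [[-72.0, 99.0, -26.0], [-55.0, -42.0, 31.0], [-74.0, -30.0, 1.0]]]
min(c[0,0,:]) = 2.0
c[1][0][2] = 4.0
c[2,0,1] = 99.0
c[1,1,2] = 5.0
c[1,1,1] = 55.0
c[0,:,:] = [[61.0, 2.0, 35.0], [9.0, 42.0, 79.0], [-47.0, -80.0, -10.0]]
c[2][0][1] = 99.0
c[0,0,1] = 2.0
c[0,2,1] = -80.0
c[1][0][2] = 4.0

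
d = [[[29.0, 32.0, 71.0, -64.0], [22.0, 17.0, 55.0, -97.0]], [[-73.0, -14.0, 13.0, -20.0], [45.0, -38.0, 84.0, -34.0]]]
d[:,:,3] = [[-64.0, -97.0], [-20.0, -34.0]]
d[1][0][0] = -73.0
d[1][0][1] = -14.0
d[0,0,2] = 71.0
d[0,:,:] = [[29.0, 32.0, 71.0, -64.0], [22.0, 17.0, 55.0, -97.0]]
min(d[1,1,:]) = -38.0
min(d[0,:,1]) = 17.0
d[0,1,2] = 55.0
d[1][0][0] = -73.0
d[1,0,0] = -73.0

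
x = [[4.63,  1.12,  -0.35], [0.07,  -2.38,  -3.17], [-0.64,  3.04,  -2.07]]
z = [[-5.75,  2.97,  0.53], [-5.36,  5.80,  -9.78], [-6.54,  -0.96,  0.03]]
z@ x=[[-26.75, -11.9, -8.50], [-18.15, -49.54, 3.73], [-30.37, -4.95, 5.27]]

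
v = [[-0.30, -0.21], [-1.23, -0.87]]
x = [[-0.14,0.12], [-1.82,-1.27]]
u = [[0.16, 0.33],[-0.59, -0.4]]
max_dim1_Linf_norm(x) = 1.82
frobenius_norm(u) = 0.80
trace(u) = -0.24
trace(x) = -1.41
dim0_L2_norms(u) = [0.61, 0.52]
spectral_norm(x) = 2.22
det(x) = 0.40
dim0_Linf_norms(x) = [1.82, 1.27]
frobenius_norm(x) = 2.23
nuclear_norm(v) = 1.55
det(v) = 0.00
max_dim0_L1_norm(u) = 0.75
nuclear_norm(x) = 2.40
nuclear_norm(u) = 0.95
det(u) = 0.13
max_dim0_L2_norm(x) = 1.83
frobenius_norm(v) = 1.55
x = u + v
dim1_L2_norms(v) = [0.37, 1.51]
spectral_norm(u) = 0.78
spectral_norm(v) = 1.55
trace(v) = -1.17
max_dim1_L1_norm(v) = 2.1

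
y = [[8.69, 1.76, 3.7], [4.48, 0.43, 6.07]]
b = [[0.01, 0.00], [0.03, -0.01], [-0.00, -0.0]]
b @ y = [[0.09, 0.02, 0.04],[0.22, 0.05, 0.05],[0.00, 0.0, 0.00]]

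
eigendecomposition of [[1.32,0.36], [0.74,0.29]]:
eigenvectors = [[0.86, -0.28], [0.51, 0.96]]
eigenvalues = [1.53, 0.08]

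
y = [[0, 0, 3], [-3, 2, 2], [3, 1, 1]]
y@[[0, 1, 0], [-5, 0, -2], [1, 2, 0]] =[[3, 6, 0], [-8, 1, -4], [-4, 5, -2]]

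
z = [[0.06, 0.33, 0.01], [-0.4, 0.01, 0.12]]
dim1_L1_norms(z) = [0.4, 0.53]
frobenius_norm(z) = 0.54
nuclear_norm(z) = 0.75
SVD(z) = [[-0.28,0.96], [0.96,0.28]] @ diag([0.4244181508894605, 0.3270615128619862]) @ [[-0.94, -0.19, 0.27], [-0.16, 0.98, 0.13]]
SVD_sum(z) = [[0.11, 0.02, -0.03], [-0.39, -0.08, 0.11]] + [[-0.05, 0.31, 0.04], [-0.01, 0.09, 0.01]]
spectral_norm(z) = 0.42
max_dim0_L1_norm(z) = 0.46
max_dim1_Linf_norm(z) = 0.4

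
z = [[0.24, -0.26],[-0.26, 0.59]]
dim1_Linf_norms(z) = [0.26, 0.59]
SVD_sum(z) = [[0.16, -0.3],[-0.3, 0.57]] + [[0.08, 0.04], [0.04, 0.02]]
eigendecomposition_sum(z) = [[0.08, 0.04], [0.04, 0.02]] + [[0.16, -0.30], [-0.3, 0.57]]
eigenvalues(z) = [0.1, 0.73]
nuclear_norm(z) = 0.83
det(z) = 0.07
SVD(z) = [[-0.47, 0.88], [0.88, 0.47]] @ diag([0.7284086788842963, 0.10159132111570364]) @ [[-0.47, 0.88], [0.88, 0.47]]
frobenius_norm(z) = 0.74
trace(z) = 0.83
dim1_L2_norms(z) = [0.35, 0.64]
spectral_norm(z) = 0.73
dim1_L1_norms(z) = [0.5, 0.85]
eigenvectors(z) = [[-0.88, 0.47], [-0.47, -0.88]]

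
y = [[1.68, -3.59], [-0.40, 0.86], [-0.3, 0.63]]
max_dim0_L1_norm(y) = 5.08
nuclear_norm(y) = 4.14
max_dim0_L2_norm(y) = 3.74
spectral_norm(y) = 4.13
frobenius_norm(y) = 4.13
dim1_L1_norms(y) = [5.27, 1.26, 0.93]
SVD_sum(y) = [[1.68,-3.59], [-0.4,0.86], [-0.30,0.63]] + [[-0.00, -0.00], [0.00, 0.00], [-0.00, -0.0]]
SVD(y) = [[-0.96, 0.05],[0.23, -0.44],[0.17, 0.9]] @ diag([4.1348486223496295, 0.005183652513276752]) @ [[-0.42, 0.91], [-0.91, -0.42]]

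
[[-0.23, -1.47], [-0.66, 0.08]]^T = [[-0.23, -0.66], [-1.47, 0.08]]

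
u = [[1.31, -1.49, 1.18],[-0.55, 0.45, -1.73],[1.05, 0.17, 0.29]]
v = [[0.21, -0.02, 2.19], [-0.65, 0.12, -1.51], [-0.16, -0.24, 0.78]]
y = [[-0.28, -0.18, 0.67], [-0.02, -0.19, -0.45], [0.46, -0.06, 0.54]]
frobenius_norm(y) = 1.14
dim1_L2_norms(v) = [2.2, 1.65, 0.83]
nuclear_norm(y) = 1.76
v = u @ y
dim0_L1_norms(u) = [2.91, 2.11, 3.2]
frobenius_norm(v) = 2.87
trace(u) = 2.05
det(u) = 2.36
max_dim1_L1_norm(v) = 2.42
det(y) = 0.13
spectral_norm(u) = 2.90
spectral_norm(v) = 2.82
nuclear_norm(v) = 3.55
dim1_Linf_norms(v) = [2.19, 1.51, 0.78]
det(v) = 0.31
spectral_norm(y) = 0.98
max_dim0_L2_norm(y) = 0.97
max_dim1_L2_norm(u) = 2.31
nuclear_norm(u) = 4.71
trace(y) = 0.07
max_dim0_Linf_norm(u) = 1.73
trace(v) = 1.11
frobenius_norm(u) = 3.17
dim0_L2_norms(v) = [0.7, 0.27, 2.77]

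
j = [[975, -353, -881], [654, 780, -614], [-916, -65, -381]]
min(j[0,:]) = -881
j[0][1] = -353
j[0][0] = 975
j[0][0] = 975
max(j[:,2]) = -381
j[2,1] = -65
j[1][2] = -614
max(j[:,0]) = 975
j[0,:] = [975, -353, -881]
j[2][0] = -916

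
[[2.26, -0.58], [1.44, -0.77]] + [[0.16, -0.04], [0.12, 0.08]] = [[2.42,-0.62], [1.56,-0.69]]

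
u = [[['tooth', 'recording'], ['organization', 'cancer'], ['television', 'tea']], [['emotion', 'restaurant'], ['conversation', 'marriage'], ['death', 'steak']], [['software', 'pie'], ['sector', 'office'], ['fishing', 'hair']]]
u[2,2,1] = 'hair'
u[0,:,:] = [['tooth', 'recording'], ['organization', 'cancer'], ['television', 'tea']]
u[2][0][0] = 'software'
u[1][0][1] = 'restaurant'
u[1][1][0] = 'conversation'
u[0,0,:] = ['tooth', 'recording']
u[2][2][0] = 'fishing'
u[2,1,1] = 'office'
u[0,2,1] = 'tea'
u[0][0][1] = 'recording'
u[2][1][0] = 'sector'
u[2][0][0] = 'software'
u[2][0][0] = 'software'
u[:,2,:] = [['television', 'tea'], ['death', 'steak'], ['fishing', 'hair']]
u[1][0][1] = 'restaurant'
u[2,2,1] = 'hair'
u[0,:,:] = [['tooth', 'recording'], ['organization', 'cancer'], ['television', 'tea']]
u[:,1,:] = [['organization', 'cancer'], ['conversation', 'marriage'], ['sector', 'office']]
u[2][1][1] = 'office'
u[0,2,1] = 'tea'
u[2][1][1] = 'office'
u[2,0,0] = 'software'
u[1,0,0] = 'emotion'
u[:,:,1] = [['recording', 'cancer', 'tea'], ['restaurant', 'marriage', 'steak'], ['pie', 'office', 'hair']]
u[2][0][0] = 'software'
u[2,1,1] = 'office'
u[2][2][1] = 'hair'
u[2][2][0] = 'fishing'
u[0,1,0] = 'organization'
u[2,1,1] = 'office'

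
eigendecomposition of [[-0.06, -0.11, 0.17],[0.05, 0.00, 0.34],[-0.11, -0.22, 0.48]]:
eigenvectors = [[-0.76+0.00j,(-0.08-0.17j),-0.08+0.17j],[0.64+0.00j,-0.79+0.00j,-0.79-0.00j],[0.12+0.00j,-0.47-0.34j,-0.47+0.34j]]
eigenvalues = [(0.01+0j), (0.21+0.16j), (0.21-0.16j)]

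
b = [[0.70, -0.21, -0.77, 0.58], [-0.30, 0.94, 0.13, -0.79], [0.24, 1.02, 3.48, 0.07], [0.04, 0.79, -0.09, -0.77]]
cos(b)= [[0.75,-0.09,0.49,0.01], [0.25,0.89,-0.09,0.13], [-0.16,-0.69,-0.92,0.04], [0.12,-0.04,0.05,1.01]]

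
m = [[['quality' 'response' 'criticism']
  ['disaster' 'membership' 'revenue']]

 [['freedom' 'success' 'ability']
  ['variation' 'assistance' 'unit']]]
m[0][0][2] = 'criticism'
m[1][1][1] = 'assistance'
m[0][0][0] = 'quality'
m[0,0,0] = 'quality'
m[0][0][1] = 'response'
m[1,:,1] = ['success', 'assistance']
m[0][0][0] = 'quality'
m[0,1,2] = 'revenue'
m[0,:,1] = ['response', 'membership']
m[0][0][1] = 'response'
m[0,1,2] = 'revenue'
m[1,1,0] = 'variation'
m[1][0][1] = 'success'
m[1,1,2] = 'unit'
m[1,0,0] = 'freedom'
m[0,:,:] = [['quality', 'response', 'criticism'], ['disaster', 'membership', 'revenue']]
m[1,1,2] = 'unit'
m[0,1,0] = 'disaster'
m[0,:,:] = [['quality', 'response', 'criticism'], ['disaster', 'membership', 'revenue']]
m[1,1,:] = ['variation', 'assistance', 'unit']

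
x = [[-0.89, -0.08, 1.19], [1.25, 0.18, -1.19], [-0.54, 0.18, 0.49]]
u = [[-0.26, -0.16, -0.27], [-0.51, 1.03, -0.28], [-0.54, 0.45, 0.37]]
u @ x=[[0.18, -0.06, -0.25],[1.89, 0.18, -1.97],[0.84, 0.19, -1.0]]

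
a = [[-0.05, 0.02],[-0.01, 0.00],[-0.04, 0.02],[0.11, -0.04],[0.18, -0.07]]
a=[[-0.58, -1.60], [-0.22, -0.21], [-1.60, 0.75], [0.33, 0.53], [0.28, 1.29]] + [[0.53, 1.62], [0.21, 0.21], [1.56, -0.73], [-0.22, -0.57], [-0.10, -1.36]]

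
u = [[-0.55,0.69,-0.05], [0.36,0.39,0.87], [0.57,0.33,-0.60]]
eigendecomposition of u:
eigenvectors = [[0.39+0.00j, 0.64+0.00j, (0.64-0j)], [0.85+0.00j, -0.27+0.35j, -0.27-0.35j], [(0.34+0j), -0.06-0.62j, -0.06+0.62j]]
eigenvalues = [(0.9+0j), (-0.83+0.42j), (-0.83-0.42j)]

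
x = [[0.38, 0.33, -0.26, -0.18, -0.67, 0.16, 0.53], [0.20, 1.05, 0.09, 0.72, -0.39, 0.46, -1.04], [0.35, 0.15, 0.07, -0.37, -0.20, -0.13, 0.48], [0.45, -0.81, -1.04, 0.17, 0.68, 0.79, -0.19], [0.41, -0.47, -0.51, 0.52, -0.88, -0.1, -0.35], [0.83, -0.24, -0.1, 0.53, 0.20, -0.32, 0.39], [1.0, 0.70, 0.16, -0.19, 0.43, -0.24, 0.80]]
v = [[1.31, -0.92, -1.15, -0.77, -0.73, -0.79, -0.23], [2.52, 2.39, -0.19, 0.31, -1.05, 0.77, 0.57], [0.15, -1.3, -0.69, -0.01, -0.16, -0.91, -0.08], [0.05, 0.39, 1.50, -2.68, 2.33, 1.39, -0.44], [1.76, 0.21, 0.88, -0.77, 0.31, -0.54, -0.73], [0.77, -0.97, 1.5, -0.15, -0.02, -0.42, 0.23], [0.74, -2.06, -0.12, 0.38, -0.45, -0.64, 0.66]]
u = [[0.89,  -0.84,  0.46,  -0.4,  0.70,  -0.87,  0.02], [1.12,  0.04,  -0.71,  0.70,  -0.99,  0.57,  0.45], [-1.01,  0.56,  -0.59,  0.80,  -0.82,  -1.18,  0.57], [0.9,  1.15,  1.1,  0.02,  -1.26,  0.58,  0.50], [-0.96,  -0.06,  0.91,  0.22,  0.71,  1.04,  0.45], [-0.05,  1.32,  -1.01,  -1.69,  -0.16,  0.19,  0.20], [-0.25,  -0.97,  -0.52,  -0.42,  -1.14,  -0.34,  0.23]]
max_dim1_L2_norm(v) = 4.14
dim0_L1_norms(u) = [5.18, 4.94, 5.3, 4.25, 5.78, 4.77, 2.42]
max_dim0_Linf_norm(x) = 1.05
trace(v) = 0.88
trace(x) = 1.27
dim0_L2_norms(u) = [2.21, 2.24, 2.1, 2.09, 2.36, 2.01, 1.04]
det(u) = 49.07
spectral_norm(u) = 2.86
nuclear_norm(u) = 13.41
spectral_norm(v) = 4.62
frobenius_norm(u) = 5.42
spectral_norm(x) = 2.04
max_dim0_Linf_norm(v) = 2.68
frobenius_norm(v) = 7.45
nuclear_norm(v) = 15.92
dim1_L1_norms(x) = [2.51, 3.95, 1.75, 4.13, 3.24, 2.61, 3.52]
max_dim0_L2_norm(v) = 3.69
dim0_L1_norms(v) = [7.3, 8.24, 6.03, 5.07, 5.05, 5.46, 2.94]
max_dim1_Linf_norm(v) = 2.68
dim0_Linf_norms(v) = [2.52, 2.39, 1.5, 2.68, 2.33, 1.39, 0.73]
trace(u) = 1.49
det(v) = -8.58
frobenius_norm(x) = 3.67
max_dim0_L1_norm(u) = 5.78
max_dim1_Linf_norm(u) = 1.69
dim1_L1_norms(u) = [4.18, 4.58, 5.53, 5.51, 4.35, 4.62, 3.87]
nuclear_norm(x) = 8.26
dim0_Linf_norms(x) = [1.0, 1.05, 1.04, 0.72, 0.88, 0.79, 1.04]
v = x @ u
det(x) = -0.18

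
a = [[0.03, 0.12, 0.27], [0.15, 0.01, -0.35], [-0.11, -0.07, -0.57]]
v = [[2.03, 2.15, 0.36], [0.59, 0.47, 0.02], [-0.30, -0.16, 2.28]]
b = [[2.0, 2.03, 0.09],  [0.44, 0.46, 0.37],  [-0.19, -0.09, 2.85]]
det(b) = 0.00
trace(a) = -0.53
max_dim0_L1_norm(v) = 2.92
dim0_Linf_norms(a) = [0.15, 0.12, 0.57]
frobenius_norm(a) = 0.76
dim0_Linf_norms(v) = [2.03, 2.15, 2.28]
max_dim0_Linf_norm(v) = 2.28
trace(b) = 5.31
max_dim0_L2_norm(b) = 2.88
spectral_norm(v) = 3.07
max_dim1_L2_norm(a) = 0.58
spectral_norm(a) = 0.73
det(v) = -0.71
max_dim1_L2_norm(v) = 2.98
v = b + a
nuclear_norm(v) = 5.48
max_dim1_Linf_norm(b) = 2.85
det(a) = 0.01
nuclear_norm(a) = 1.00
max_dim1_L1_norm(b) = 4.12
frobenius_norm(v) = 3.84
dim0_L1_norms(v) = [2.92, 2.78, 2.66]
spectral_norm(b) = 2.93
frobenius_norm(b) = 4.10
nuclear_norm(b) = 5.80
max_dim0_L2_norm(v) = 2.31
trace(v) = 4.78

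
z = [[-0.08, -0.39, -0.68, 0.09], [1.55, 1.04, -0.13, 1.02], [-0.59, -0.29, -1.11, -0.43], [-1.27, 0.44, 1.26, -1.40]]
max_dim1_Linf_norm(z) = 1.55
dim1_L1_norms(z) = [1.24, 3.74, 2.42, 4.37]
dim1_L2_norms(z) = [0.79, 2.13, 1.36, 2.31]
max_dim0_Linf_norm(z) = 1.55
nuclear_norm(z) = 5.50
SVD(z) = [[0.06, -0.41, -0.01, 0.91],[0.67, 0.45, -0.58, 0.15],[-0.13, -0.63, -0.71, -0.28],[-0.73, 0.49, -0.4, 0.26]] @ diag([2.867437981320309, 1.9021530554574713, 0.7302743850112335, 0.0035354620613570827]) @ [[0.71, 0.13, -0.32, 0.62],[0.25, 0.54, 0.81, 0.00],[0.04, -0.78, 0.50, 0.38],[0.66, -0.3, -0.00, -0.69]]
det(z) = 0.01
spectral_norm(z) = 2.87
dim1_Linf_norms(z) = [0.68, 1.55, 1.11, 1.4]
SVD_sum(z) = [[0.11, 0.02, -0.05, 0.1], [1.35, 0.26, -0.6, 1.18], [-0.26, -0.05, 0.12, -0.23], [-1.49, -0.28, 0.66, -1.29]] + [[-0.2,-0.42,-0.63,-0.0], [0.21,0.45,0.68,0.0], [-0.30,-0.64,-0.97,-0.01], [0.23,0.5,0.74,0.0]] + [[-0.0, 0.01, -0.0, -0.00], [-0.02, 0.33, -0.21, -0.16], [-0.02, 0.40, -0.26, -0.2], [-0.01, 0.23, -0.15, -0.11]] + [[0.0, -0.0, -0.00, -0.00], [0.00, -0.0, -0.0, -0.0], [-0.0, 0.00, 0.0, 0.00], [0.0, -0.0, -0.0, -0.0]]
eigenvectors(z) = [[0.27+0.00j, (-0.66+0j), -0.20+0.16j, -0.20-0.16j], [-0.92+0.00j, (0.31+0j), -0.21-0.12j, -0.21+0.12j], [(0.11+0j), 0j, -0.02+0.45j, (-0.02-0.45j)], [(-0.26+0j), (0.69+0j), 0.82+0.00j, (0.82-0j)]]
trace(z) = -1.55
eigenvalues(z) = [(0.9+0j), (0.01+0j), (-1.23+0.38j), (-1.23-0.38j)]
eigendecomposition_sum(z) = [[(-0.3+0j), -0.30+0.00j, (0.03+0j), (-0.15+0j)],[1.02+0.00j, (1.04+0j), (-0.09+0j), 0.52-0.00j],[-0.12+0.00j, -0.12+0.00j, 0.01+0.00j, -0.06+0.00j],[(0.29+0j), 0.30+0.00j, (-0.03+0j), (0.15-0j)]] + [[(0.02+0j), 0.00+0.00j, -0.00+0.00j, 0.00-0.00j],[-0.01+0.00j, -0.00+0.00j, 0.00+0.00j, -0.00+0.00j],[-0.00+0.00j, -0.00+0.00j, 0j, (-0+0j)],[-0.02+0.00j, -0.00+0.00j, 0.00+0.00j, (-0+0j)]] + [[(0.1-0.26j), (-0.05-0.02j), (-0.35-0.11j), (0.12-0.24j)], [0.27-0.00j, 0.00-0.05j, (-0.02-0.35j), (0.25+0.02j)], [-0.23-0.44j, -0.08+0.04j, -0.56+0.34j, -0.18-0.44j], [(-0.77+0.45j), (0.07+0.15j), 0.64+0.99j, (-0.77+0.36j)]] + [[(0.1+0.26j), (-0.05+0.02j), (-0.35+0.11j), 0.12+0.24j],[0.27+0.00j, 0.05j, -0.02+0.35j, 0.25-0.02j],[(-0.23+0.44j), -0.08-0.04j, -0.56-0.34j, -0.18+0.44j],[(-0.77-0.45j), 0.07-0.15j, 0.64-0.99j, (-0.77-0.36j)]]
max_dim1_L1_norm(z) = 4.37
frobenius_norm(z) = 3.52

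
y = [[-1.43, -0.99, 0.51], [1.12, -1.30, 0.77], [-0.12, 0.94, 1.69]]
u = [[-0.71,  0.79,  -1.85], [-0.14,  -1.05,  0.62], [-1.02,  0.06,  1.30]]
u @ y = [[2.12, -2.06, -2.88], [-1.05, 2.09, 0.17], [1.37, 2.15, 1.72]]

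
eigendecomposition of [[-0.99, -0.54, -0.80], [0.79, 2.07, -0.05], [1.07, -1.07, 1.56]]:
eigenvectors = [[0.69,  0.56,  -0.09], [-0.28,  -0.29,  -0.61], [-0.67,  -0.77,  0.79]]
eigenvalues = [-0.0, 0.39, 2.26]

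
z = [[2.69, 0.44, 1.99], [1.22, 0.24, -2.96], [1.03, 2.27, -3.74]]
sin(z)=[[-0.21, 1.15, -0.39], [0.25, -3.53, 2.05], [0.45, -1.13, -1.11]]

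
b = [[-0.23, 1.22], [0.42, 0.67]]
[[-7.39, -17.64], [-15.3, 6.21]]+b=[[-7.62, -16.42], [-14.88, 6.88]]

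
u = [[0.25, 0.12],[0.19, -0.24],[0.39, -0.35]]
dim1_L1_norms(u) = [0.37, 0.43, 0.74]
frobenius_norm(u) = 0.67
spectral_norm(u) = 0.61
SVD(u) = [[-0.19, 0.97], [-0.49, -0.24], [-0.85, -0.08]] @ diag([0.6142262735019062, 0.260626332015707]) @ [[-0.77, 0.64],[0.64, 0.77]]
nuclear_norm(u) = 0.87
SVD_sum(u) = [[0.09, -0.07],[0.23, -0.19],[0.4, -0.33]] + [[0.16, 0.19], [-0.04, -0.05], [-0.01, -0.02]]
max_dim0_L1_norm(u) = 0.83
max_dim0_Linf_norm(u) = 0.39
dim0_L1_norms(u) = [0.83, 0.71]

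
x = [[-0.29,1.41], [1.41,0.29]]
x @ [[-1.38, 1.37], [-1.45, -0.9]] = [[-1.64,-1.67], [-2.37,1.67]]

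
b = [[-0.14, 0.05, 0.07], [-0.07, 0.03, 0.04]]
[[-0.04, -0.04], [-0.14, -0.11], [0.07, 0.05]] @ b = [[0.01,-0.0,-0.0], [0.03,-0.01,-0.01], [-0.01,0.0,0.01]]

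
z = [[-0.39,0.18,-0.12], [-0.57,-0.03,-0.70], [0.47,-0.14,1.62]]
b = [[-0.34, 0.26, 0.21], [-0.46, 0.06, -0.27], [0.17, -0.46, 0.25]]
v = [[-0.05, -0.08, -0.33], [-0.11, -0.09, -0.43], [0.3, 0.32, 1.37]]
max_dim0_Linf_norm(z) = 1.62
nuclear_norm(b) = 1.47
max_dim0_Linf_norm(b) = 0.46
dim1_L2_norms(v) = [0.34, 0.45, 1.44]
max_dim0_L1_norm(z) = 2.44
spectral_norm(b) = 0.75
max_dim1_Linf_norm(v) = 1.37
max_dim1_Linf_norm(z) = 1.62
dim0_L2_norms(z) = [0.84, 0.23, 1.77]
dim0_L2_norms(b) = [0.6, 0.53, 0.42]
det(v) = 0.00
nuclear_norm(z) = 2.54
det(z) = 0.15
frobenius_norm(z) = 1.97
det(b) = 0.10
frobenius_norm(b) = 0.90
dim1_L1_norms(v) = [0.46, 0.63, 1.99]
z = b + v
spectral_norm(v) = 1.55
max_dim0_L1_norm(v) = 2.13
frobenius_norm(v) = 1.55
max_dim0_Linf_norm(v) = 1.37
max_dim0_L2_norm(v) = 1.47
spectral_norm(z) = 1.91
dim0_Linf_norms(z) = [0.57, 0.18, 1.62]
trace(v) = 1.23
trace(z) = 1.20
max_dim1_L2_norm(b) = 0.55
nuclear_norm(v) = 1.58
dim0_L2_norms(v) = [0.32, 0.34, 1.47]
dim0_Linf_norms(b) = [0.46, 0.46, 0.27]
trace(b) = -0.03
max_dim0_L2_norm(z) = 1.77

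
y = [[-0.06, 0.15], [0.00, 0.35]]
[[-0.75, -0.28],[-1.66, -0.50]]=y @ [[0.57, 1.16],  [-4.74, -1.42]]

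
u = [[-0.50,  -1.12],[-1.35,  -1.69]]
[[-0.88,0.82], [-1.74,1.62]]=u@[[0.69, -0.64], [0.48, -0.45]]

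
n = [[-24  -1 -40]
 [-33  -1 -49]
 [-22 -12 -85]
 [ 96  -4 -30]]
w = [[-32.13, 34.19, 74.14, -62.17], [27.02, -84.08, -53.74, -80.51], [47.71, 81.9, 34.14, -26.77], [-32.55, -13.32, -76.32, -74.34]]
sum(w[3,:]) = -196.53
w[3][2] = -76.32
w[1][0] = 27.02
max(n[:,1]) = -1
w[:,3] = [-62.17, -80.51, -26.77, -74.34]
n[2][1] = -12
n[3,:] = [96, -4, -30]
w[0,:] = [-32.13, 34.19, 74.14, -62.17]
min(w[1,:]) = -84.08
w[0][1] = 34.19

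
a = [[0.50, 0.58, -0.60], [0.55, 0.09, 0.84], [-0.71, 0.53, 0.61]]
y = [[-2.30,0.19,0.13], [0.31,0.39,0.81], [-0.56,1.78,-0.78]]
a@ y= [[-0.63, -0.75, 1.0], [-1.71, 1.63, -0.51], [1.46, 1.16, -0.14]]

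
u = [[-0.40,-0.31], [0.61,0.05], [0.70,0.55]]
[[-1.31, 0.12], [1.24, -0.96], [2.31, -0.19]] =u@[[1.88, -1.73],  [1.80, 1.86]]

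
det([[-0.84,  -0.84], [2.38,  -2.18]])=3.830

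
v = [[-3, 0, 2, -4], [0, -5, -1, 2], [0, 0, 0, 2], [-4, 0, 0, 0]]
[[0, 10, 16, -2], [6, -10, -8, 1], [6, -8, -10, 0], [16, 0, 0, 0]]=v @ [[-4, 0, 0, 0], [0, 1, 0, 0], [0, -3, -2, -1], [3, -4, -5, 0]]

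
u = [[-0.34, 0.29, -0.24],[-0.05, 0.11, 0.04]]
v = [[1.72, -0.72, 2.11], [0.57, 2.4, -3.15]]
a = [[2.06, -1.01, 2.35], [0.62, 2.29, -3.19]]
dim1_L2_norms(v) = [2.82, 4.0]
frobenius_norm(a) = 5.16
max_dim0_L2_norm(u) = 0.34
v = a + u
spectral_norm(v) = 4.52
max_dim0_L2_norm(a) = 3.96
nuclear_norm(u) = 0.61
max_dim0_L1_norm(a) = 5.54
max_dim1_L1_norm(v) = 6.12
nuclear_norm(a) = 6.81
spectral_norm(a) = 4.71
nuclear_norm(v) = 6.40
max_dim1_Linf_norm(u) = 0.34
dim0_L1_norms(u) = [0.39, 0.4, 0.28]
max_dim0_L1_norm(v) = 5.26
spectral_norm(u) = 0.51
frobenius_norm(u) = 0.52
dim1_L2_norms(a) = [3.28, 3.98]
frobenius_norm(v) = 4.89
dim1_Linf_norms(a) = [2.35, 3.19]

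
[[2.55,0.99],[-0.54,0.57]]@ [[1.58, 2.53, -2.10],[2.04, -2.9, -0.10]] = [[6.05, 3.58, -5.45], [0.31, -3.02, 1.08]]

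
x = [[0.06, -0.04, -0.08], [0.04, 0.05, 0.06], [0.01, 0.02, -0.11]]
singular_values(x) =[0.15, 0.07, 0.06]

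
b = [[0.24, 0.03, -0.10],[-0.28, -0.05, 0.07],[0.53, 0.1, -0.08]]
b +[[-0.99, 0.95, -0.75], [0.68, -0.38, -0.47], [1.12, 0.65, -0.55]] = [[-0.75, 0.98, -0.85], [0.4, -0.43, -0.4], [1.65, 0.75, -0.63]]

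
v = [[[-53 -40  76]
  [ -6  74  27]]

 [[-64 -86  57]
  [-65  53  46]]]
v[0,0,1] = -40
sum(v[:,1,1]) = 127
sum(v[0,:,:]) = 78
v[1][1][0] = -65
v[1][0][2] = 57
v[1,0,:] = [-64, -86, 57]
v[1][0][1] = -86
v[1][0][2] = 57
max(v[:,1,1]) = 74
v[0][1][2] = 27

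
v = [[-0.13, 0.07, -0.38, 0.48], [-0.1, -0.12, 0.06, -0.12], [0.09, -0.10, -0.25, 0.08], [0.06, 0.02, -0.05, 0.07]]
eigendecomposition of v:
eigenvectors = [[(0.44+0j), -0.72+0.00j, (-0.72-0j), -0.81+0.00j], [(-0.5+0j), (-0.05-0.47j), (-0.05+0.47j), -0.55+0.00j], [0.44+0.00j, 0.09+0.45j, (0.09-0.45j), -0.04+0.00j], [0.60+0.00j, 0.09+0.21j, (0.09-0.21j), 0.20+0.00j]]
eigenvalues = [(0.06+0j), (-0.14+0.14j), (-0.14-0.14j), (-0.22+0j)]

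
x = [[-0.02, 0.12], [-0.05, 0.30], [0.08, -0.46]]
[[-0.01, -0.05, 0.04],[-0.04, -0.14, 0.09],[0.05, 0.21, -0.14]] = x @ [[-0.14, -0.54, 0.38], [-0.14, -0.54, 0.38]]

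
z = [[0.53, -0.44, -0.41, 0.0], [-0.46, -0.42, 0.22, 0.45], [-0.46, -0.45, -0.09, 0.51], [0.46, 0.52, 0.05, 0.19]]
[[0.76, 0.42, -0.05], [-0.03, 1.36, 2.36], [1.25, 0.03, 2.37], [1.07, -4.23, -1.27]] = z @ [[-0.19,  -0.99,  -1.33], [1.5,  -5.72,  -1.97], [-3.70,  3.83,  0.51], [2.95,  -5.21,  1.80]]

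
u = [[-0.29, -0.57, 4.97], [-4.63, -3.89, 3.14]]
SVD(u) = [[-0.51, -0.86], [-0.86, 0.51]] @ diag([7.596039354773281, 3.7200384568893257]) @ [[0.54, 0.48, -0.69], [-0.56, -0.40, -0.72]]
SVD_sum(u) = [[-2.1, -1.85, 2.65], [-3.57, -3.14, 4.5]] + [[1.81, 1.28, 2.32], [-1.06, -0.75, -1.36]]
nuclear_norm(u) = 11.32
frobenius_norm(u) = 8.46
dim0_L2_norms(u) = [4.64, 3.93, 5.88]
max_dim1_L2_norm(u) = 6.81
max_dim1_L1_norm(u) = 11.66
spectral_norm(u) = 7.60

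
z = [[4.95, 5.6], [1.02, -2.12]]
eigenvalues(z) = [5.68, -2.85]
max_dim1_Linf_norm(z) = 5.6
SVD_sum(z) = [[4.73, 5.78], [-0.63, -0.77]] + [[0.22, -0.18], [1.65, -1.35]]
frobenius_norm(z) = 7.84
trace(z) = 2.83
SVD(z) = [[-0.99, 0.13], [0.13, 0.99]] @ diag([7.534659946828125, 2.1508601734338737]) @ [[-0.63, -0.77], [0.77, -0.63]]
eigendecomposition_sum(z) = [[5.19, 3.73], [0.68, 0.49]] + [[-0.24, 1.87], [0.34, -2.61]]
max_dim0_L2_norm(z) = 5.99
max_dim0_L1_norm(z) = 7.72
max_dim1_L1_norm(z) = 10.55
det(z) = -16.21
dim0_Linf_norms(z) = [4.95, 5.6]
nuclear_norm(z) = 9.69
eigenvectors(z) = [[0.99,-0.58], [0.13,0.81]]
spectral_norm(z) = 7.53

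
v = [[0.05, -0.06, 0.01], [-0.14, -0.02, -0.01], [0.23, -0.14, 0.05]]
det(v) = -0.000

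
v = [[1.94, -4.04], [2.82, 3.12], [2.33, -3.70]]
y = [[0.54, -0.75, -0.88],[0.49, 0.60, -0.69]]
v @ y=[[-0.93, -3.88, 1.08], [3.05, -0.24, -4.63], [-0.55, -3.97, 0.5]]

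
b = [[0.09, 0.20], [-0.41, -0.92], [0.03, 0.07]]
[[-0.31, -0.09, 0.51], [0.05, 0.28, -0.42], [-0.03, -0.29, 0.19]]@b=[[0.02, 0.06], [-0.12, -0.28], [0.12, 0.27]]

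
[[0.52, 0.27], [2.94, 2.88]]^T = [[0.52, 2.94],[0.27, 2.88]]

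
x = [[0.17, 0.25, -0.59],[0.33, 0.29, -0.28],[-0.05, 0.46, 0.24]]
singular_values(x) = [0.81, 0.54, 0.19]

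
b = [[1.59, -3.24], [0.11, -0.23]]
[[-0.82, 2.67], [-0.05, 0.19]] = b @ [[-2.88, 0.15], [-1.16, -0.75]]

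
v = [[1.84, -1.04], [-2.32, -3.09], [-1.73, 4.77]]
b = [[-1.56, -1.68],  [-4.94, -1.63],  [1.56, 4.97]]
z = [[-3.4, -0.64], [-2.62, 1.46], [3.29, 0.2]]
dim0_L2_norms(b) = [5.41, 5.49]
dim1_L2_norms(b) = [2.29, 5.2, 5.21]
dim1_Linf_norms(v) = [1.84, 3.09, 4.77]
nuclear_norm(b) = 10.30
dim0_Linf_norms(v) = [2.32, 4.77]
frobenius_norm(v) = 6.72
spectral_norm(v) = 5.81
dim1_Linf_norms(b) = [1.68, 4.94, 4.97]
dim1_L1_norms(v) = [2.88, 5.41, 6.5]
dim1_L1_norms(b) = [3.24, 6.57, 6.53]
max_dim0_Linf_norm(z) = 3.4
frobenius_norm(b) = 7.71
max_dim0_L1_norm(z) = 9.31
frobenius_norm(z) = 5.64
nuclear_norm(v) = 9.18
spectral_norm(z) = 5.41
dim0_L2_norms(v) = [3.43, 5.78]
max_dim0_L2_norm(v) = 5.78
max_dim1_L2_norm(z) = 3.46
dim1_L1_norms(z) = [4.04, 4.08, 3.49]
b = z + v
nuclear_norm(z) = 7.01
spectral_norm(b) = 6.94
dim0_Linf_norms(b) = [4.94, 4.97]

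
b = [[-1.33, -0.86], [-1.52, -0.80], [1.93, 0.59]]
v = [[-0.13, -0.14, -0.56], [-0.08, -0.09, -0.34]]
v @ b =[[-0.70, -0.11],[-0.41, -0.06]]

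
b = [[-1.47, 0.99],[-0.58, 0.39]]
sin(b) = [[-1.2,  0.81], [-0.47,  0.32]]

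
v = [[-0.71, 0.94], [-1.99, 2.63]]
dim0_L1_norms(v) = [2.7, 3.57]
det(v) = 0.00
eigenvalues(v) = [0.0, 1.92]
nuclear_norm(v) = 3.50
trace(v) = 1.92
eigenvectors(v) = [[-0.8, -0.34], [-0.60, -0.94]]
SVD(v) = [[-0.34, -0.94], [-0.94, 0.34]] @ diag([3.5020992436088734, 0.0009422919713148884]) @ [[0.6, -0.8],[-0.80, -0.6]]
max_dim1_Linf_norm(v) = 2.63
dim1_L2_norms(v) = [1.18, 3.3]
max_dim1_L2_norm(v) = 3.3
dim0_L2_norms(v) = [2.11, 2.79]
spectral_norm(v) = 3.50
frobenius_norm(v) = 3.50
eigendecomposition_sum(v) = [[0.0, -0.00], [0.00, -0.0]] + [[-0.71, 0.94], [-1.99, 2.63]]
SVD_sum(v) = [[-0.71, 0.94], [-1.99, 2.63]] + [[0.00, 0.00], [-0.00, -0.0]]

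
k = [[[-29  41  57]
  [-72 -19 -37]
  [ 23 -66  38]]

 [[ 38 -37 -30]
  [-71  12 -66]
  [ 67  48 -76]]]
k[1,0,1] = -37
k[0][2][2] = 38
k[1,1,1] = 12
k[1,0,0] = 38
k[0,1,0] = -72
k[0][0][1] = 41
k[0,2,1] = -66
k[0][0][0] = -29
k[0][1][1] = -19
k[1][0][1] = -37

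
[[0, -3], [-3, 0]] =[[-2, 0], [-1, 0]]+[[2, -3], [-2, 0]]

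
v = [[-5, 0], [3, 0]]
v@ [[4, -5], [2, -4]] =[[-20, 25], [12, -15]]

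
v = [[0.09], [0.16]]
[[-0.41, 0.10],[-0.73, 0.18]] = v @ [[-4.55,1.15]]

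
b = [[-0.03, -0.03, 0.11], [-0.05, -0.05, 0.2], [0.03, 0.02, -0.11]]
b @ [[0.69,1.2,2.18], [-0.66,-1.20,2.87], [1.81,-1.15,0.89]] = [[0.20,-0.13,-0.05], [0.36,-0.23,-0.07], [-0.19,0.14,0.02]]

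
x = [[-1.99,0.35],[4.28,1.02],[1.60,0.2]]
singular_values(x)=[5.05, 0.74]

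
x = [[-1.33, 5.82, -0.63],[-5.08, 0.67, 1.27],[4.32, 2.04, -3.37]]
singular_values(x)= [7.49, 6.39, 1.11]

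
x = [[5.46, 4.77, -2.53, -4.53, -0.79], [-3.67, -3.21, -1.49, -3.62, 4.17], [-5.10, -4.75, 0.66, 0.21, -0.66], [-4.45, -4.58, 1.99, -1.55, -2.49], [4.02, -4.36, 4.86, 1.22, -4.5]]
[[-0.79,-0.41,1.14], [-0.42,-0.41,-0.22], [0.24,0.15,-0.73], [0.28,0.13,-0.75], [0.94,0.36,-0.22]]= x @ [[0.01, -0.01, 0.11],  [-0.04, -0.01, 0.02],  [0.12, 0.01, -0.12],  [0.08, 0.07, -0.03],  [-0.01, -0.05, -0.01]]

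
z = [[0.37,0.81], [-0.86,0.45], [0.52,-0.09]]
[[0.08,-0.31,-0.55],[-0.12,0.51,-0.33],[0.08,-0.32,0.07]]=z @ [[0.16, -0.64, 0.02], [0.03, -0.09, -0.69]]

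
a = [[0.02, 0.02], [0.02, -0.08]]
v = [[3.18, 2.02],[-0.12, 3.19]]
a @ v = [[0.06, 0.10], [0.07, -0.21]]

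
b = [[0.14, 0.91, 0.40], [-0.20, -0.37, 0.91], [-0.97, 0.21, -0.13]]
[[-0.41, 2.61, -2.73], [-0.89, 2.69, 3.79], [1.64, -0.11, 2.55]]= b@[[-1.47, -0.06, -3.62],[0.29, 1.34, -3.33],[-1.18, 3.49, 2.02]]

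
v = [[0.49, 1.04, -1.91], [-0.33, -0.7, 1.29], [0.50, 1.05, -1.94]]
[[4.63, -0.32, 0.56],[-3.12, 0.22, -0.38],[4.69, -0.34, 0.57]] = v @ [[-0.37, -0.99, 1.94], [1.3, 0.65, 0.71], [-1.81, 0.27, 0.59]]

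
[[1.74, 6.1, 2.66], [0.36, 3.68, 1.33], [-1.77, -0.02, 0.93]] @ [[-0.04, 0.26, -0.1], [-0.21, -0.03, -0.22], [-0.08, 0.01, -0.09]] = [[-1.56, 0.3, -1.76], [-0.89, -0.00, -0.97], [0.00, -0.45, 0.10]]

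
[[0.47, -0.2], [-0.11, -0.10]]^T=[[0.47,  -0.11], [-0.20,  -0.1]]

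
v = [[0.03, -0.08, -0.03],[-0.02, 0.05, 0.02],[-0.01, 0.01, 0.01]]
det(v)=-0.000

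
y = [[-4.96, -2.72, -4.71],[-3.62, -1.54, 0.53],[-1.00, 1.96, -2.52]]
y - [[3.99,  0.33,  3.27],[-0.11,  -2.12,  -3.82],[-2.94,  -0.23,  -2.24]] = [[-8.95,-3.05,-7.98], [-3.51,0.58,4.35], [1.94,2.19,-0.28]]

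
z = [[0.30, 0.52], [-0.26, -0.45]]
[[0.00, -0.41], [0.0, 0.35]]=z@[[-2.13, 0.96],[1.23, -1.34]]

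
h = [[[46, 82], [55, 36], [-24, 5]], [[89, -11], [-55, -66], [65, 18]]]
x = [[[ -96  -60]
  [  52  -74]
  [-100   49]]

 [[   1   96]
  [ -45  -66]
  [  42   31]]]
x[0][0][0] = -96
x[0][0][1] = -60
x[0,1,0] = 52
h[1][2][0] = 65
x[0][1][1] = -74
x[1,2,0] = 42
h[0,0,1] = 82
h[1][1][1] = -66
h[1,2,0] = 65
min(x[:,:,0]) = -100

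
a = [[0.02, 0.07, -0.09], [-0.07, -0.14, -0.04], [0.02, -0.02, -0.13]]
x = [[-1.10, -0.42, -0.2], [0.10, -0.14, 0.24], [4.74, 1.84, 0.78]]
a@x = [[-0.44,  -0.18,  -0.06],  [-0.13,  -0.02,  -0.05],  [-0.64,  -0.24,  -0.11]]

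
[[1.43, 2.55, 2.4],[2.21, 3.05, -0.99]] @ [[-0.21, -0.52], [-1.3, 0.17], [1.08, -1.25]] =[[-1.02, -3.31], [-5.50, 0.61]]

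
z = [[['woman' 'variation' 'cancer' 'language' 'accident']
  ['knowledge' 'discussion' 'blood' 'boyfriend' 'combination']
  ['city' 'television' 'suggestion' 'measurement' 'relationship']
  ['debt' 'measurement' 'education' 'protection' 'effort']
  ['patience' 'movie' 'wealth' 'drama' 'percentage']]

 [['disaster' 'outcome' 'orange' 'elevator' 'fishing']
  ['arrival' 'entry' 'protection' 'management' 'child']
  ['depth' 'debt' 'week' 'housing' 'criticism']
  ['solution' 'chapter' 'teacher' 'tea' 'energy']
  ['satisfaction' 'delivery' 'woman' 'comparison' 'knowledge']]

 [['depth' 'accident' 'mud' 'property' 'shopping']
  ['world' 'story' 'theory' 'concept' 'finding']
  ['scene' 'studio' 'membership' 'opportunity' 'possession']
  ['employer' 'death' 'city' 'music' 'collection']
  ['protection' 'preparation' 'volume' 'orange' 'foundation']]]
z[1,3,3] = 'tea'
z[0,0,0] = 'woman'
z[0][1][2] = 'blood'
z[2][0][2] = 'mud'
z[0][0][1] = 'variation'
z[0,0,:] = ['woman', 'variation', 'cancer', 'language', 'accident']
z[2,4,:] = ['protection', 'preparation', 'volume', 'orange', 'foundation']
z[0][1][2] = 'blood'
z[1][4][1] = 'delivery'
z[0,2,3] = 'measurement'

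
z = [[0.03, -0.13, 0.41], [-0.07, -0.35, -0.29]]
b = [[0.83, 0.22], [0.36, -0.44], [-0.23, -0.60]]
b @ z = [[0.01, -0.18, 0.28], [0.04, 0.11, 0.28], [0.04, 0.24, 0.08]]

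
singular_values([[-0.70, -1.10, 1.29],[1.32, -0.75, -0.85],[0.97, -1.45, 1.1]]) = [2.5, 2.05, 0.47]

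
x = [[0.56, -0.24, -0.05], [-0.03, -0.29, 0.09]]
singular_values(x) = [0.62, 0.29]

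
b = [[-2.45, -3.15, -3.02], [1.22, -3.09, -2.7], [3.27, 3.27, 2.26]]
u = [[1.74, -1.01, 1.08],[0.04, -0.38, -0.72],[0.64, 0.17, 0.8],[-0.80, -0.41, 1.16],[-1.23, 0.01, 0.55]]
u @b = [[-1.96, 1.17, -0.09], [-2.92, -1.31, -0.72], [1.26, 0.07, -0.58], [5.25, 7.58, 6.14], [4.82, 5.64, 4.93]]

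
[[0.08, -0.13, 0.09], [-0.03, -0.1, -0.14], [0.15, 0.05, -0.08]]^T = [[0.08, -0.03, 0.15], [-0.13, -0.10, 0.05], [0.09, -0.14, -0.08]]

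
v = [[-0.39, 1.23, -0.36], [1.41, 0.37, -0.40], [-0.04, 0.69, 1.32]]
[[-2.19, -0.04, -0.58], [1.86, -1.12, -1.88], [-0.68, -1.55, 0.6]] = v@[[1.68, -0.9, -0.98], [-1.20, -0.58, -0.57], [0.16, -0.9, 0.72]]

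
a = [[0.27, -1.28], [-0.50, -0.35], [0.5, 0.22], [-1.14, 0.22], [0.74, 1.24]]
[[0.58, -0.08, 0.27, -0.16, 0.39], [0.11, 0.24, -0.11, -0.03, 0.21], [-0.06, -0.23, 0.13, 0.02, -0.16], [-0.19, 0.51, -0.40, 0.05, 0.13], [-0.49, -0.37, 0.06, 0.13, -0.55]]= a @ [[0.08, -0.45, 0.32, -0.02, -0.18], [-0.44, -0.03, -0.14, 0.12, -0.34]]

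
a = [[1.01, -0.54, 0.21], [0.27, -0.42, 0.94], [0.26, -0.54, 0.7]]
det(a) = 0.178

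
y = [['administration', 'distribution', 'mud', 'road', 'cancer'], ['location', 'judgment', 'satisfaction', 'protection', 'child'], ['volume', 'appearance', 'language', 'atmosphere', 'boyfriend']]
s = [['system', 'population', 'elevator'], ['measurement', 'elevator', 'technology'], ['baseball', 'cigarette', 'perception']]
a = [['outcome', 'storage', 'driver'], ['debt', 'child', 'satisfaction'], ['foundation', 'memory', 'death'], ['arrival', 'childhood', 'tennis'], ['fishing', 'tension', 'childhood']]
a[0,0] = 'outcome'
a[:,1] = ['storage', 'child', 'memory', 'childhood', 'tension']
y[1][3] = 'protection'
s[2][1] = 'cigarette'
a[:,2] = ['driver', 'satisfaction', 'death', 'tennis', 'childhood']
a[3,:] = ['arrival', 'childhood', 'tennis']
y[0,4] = 'cancer'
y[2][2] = 'language'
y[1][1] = 'judgment'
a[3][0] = 'arrival'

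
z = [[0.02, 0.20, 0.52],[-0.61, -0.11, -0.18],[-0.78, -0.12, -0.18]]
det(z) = -0.000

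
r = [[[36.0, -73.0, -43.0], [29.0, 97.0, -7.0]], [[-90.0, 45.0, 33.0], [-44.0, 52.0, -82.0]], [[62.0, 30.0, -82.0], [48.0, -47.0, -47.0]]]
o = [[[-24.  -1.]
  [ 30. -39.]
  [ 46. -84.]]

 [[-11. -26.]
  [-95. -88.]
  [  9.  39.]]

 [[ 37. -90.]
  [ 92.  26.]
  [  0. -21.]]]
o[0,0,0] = -24.0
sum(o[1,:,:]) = -172.0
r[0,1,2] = -7.0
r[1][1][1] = 52.0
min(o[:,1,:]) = -95.0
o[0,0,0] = -24.0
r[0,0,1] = -73.0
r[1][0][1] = 45.0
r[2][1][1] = -47.0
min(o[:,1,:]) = -95.0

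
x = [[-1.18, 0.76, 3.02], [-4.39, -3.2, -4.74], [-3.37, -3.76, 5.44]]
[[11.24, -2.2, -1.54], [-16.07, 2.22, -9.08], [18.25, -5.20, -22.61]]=x @ [[-0.41, 0.13, 0.65], [0.49, 0.21, 3.71], [3.44, -0.73, -1.19]]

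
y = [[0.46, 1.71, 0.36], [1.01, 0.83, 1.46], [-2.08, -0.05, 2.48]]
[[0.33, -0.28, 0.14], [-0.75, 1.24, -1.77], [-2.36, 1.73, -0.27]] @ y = [[-0.42,0.32,0.06], [4.59,-0.16,-2.85], [1.22,-2.59,1.01]]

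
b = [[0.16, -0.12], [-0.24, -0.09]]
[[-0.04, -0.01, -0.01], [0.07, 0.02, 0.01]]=b@[[-0.29, -0.1, -0.05], [-0.03, -0.01, -0.01]]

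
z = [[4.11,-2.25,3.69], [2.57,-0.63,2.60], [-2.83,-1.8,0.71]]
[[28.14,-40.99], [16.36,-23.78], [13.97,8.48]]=z@[[-0.88,-5.79], [-3.93,3.36], [6.21,-2.61]]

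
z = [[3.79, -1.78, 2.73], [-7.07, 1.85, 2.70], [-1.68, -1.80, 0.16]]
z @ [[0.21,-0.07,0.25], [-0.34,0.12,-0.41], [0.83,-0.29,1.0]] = [[3.67, -1.27, 4.41], [0.13, -0.07, 0.17], [0.39, -0.14, 0.48]]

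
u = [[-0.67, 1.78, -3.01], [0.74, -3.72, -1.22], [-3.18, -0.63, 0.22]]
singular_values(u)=[4.25, 3.26, 3.22]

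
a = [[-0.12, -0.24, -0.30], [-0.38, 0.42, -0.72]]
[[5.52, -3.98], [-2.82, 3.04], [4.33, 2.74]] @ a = [[0.85, -3.0, 1.21], [-0.82, 1.95, -1.34], [-1.56, 0.11, -3.27]]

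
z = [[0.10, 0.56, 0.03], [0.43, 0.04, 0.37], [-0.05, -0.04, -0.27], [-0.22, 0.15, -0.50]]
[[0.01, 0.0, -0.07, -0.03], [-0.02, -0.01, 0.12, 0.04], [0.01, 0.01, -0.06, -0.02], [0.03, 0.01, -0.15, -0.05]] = z @ [[-0.01, -0.01, 0.1, 0.03], [0.03, 0.01, -0.15, -0.06], [-0.04, -0.02, 0.22, 0.07]]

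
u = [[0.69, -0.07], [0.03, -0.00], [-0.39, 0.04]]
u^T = [[0.69, 0.03, -0.39], [-0.07, -0.0, 0.04]]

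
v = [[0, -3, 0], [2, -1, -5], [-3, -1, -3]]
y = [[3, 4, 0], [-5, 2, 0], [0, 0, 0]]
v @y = [[15, -6, 0], [11, 6, 0], [-4, -14, 0]]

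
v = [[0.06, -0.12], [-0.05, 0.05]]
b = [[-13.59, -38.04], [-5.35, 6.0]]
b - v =[[-13.65, -37.92], [-5.3, 5.95]]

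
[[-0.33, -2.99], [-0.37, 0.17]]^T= [[-0.33,-0.37],[-2.99,0.17]]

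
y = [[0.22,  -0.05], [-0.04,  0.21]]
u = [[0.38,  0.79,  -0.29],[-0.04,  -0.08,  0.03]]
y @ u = [[0.09, 0.18, -0.07], [-0.02, -0.05, 0.02]]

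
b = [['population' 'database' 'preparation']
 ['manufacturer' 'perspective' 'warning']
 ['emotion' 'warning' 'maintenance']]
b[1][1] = 'perspective'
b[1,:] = ['manufacturer', 'perspective', 'warning']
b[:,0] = ['population', 'manufacturer', 'emotion']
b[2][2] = 'maintenance'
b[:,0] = ['population', 'manufacturer', 'emotion']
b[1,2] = 'warning'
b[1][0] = 'manufacturer'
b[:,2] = ['preparation', 'warning', 'maintenance']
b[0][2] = 'preparation'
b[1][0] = 'manufacturer'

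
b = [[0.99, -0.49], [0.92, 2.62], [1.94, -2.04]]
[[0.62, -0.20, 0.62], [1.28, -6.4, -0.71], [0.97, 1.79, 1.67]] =b @ [[0.74, -1.20, 0.42],[0.23, -2.02, -0.42]]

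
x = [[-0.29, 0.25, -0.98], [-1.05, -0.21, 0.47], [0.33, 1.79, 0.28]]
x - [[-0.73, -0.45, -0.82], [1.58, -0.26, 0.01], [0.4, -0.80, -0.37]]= [[0.44, 0.70, -0.16], [-2.63, 0.05, 0.46], [-0.07, 2.59, 0.65]]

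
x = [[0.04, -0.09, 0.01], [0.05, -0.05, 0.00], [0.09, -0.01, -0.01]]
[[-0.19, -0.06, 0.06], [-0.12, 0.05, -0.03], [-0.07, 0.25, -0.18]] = x @ [[-0.90, 2.89, -2.04],[1.48, 1.82, -1.45],[-2.14, -0.96, 0.99]]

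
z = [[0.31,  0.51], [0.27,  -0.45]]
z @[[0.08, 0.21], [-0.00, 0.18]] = [[0.02, 0.16],[0.02, -0.02]]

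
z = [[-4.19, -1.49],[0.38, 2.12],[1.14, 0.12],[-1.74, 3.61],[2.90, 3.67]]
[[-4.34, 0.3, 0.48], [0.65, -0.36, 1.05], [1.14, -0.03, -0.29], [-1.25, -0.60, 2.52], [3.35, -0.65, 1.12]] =z @ [[0.99, -0.01, -0.31], [0.13, -0.17, 0.55]]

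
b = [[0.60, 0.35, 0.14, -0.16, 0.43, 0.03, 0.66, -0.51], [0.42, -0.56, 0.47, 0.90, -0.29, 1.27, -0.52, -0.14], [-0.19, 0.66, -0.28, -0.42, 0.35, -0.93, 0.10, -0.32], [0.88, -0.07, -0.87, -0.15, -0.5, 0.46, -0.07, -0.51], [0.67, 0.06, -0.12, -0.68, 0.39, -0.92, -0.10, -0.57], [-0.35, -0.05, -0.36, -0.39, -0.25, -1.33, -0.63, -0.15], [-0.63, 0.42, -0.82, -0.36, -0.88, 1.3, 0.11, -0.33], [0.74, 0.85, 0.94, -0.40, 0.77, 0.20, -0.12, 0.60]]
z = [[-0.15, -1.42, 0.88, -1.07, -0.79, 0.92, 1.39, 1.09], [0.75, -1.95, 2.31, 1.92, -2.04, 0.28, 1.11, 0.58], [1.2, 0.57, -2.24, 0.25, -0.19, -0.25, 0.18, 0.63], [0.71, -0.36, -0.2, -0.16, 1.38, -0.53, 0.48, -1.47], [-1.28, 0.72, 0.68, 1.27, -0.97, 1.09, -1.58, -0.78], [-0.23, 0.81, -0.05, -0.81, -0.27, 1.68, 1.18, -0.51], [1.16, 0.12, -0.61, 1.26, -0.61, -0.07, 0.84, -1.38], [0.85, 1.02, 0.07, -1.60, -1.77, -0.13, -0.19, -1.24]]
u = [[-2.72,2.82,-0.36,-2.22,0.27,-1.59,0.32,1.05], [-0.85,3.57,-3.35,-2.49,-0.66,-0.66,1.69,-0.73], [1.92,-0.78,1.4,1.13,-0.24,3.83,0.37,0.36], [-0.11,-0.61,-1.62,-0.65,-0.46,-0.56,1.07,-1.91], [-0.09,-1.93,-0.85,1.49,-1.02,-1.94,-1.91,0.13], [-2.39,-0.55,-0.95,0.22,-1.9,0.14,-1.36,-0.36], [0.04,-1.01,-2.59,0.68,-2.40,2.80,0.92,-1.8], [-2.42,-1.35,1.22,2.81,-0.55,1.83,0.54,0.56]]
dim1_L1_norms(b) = [2.88, 4.57, 3.25, 3.51, 3.51, 3.51, 4.85, 4.62]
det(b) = -0.61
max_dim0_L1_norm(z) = 8.34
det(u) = 109.74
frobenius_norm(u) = 12.87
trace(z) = -4.19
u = z @ b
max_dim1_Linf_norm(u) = 3.83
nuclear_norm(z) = 20.76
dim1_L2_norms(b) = [1.19, 1.87, 1.35, 1.51, 1.5, 1.63, 1.99, 1.82]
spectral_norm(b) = 2.94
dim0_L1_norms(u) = [10.54, 12.62, 12.34, 11.69, 7.5, 13.35, 8.18, 6.9]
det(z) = -187.93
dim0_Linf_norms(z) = [1.28, 1.95, 2.31, 1.92, 2.04, 1.68, 1.58, 1.47]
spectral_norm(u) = 8.43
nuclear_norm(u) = 28.53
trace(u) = 2.20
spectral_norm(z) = 4.97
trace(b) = -0.62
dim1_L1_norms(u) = [11.35, 14.0, 10.03, 6.99, 9.36, 7.87, 12.24, 11.28]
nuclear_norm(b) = 10.72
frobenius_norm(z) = 8.43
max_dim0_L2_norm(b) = 2.65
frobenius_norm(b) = 4.61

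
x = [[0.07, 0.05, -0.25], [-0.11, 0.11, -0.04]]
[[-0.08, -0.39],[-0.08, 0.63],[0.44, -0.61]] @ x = [[0.04, -0.05, 0.04], [-0.07, 0.07, -0.01], [0.1, -0.05, -0.09]]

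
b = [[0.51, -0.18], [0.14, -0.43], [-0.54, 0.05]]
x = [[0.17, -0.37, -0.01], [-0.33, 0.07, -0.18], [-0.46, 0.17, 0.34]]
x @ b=[[0.04, 0.13], [-0.06, 0.02], [-0.39, 0.03]]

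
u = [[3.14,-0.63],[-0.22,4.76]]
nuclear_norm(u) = 7.91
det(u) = 14.81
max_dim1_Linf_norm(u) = 4.76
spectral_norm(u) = 4.87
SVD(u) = [[-0.26, 0.96], [0.96, 0.26]] @ diag([4.870042778149329, 3.0405893078473394]) @ [[-0.21, 0.98], [0.98, 0.21]]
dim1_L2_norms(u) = [3.2, 4.77]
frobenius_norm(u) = 5.74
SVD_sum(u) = [[0.28, -1.26], [-1.01, 4.59]] + [[2.86, 0.63], [0.79, 0.17]]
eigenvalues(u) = [3.06, 4.84]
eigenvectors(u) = [[-0.99, 0.35], [-0.13, -0.94]]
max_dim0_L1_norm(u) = 5.39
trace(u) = 7.90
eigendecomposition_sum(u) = [[2.92, 1.08], [0.38, 0.14]] + [[0.22, -1.71],  [-0.6, 4.62]]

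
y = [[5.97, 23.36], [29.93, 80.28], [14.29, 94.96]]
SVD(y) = [[0.19, 0.02], [0.65, 0.74], [0.73, -0.67]] @ diag([130.26227332827068, 13.242342970596384]) @ [[0.24, 0.97], [0.97, -0.24]]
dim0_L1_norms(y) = [50.19, 198.6]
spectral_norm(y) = 130.26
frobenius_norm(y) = 130.93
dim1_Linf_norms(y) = [23.36, 80.28, 94.96]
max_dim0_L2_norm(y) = 126.52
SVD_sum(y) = [[5.77,23.41], [20.35,82.64], [22.87,92.85]] + [[0.20, -0.05], [9.58, -2.36], [-8.58, 2.11]]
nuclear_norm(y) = 143.50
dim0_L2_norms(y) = [33.7, 126.52]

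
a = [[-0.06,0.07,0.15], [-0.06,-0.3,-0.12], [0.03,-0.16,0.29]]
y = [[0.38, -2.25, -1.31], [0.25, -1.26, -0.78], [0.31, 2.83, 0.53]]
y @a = [[0.07,0.91,-0.05], [0.04,0.52,-0.04], [-0.17,-0.91,-0.14]]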